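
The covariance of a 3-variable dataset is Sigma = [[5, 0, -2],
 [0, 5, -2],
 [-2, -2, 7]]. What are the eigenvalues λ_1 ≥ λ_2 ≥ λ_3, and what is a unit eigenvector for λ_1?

Step 1 — characteristic polynomial p(λ) = det(λI - Sigma) = λ³ - tr·λ² + c_1·λ - det, where tr = trace, c_1 = sum of the principal 2×2 minors, det = det(Sigma):
  tr = 5 + 5 + 7 = 17,
  c_1 = (5·5 - (0)²) + (5·7 - (-2)²) + (5·7 - (-2)²) = 25 + 31 + 31 = 87,
  det = 5·(5·7 - (-2)²) - (0)·((0)·7 - (-2)·(-2)) + (-2)·((0)·(-2) - 5·(-2)) = 5·(31) - (0)·(-4) + (-2)·(10) = 135.
  So p(λ) = λ³ - 17λ² + 87λ - 135.
Step 2 — look for an integer root (rational root theorem: any rational root is an integer divisor of 135). Testing λ = 3:
  p(3) = 27 - 153 + 261 - 135 = 0  ✓
  Dividing out (λ - 3): p(λ) = (λ - 3)(λ² - 14λ + 45).
Step 3 — remaining eigenvalues from the quadratic λ² - 14λ + 45 = 0:
  Δ = 14² - 4·45 = 196 - 180 = 16,  λ = (14 ± √16)/2 = (14 ± 4)/2 = 9 or 5.
  Sorted: λ_1 = 9,  λ_2 = 5,  λ_3 = 3  (check: sum = 17 = tr ✓).

Step 4 — unit eigenvector for λ_1 = 9: v spans the null space of (Sigma - λ_1 I), whose rows are
  r_1 = (-4, 0, -2),  r_2 = (0, -4, -2),  r_3 = (-2, -2, -2).
  v is orthogonal to every row, so take v ∝ r_1 × r_2 = ((0)·(-2) - (-2)·(-4), (-2)·(0) - (-4)·(-2), (-4)·(-4) - (0)·(0)) = (-8, -8, 16).
  Rescale (divide by 8; multiply by -1 so the first nonzero entry is positive): u = (1, 1, -2).
  ||u|| = √((1)² + (1)² + (-2)²) = √(6) ≈ 2.4495,  v_1 = u/||u|| ≈ (0.4082, 0.4082, -0.8165) (||v_1|| = 1).

λ_1 = 9,  λ_2 = 5,  λ_3 = 3;  v_1 ≈ (0.4082, 0.4082, -0.8165)


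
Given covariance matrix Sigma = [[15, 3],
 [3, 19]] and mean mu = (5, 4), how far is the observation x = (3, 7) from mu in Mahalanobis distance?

Step 1 — centre the observation: (x - mu) = (-2, 3).

Step 2 — invert Sigma. det(Sigma) = 15·19 - (3)² = 276.
  Sigma^{-1} = (1/det) · [[d, -b], [-b, a]] = [[0.0688, -0.0109],
 [-0.0109, 0.0543]].

Step 3 — form the quadratic (x - mu)^T · Sigma^{-1} · (x - mu):
  Sigma^{-1} · (x - mu) = (-0.1703, 0.1848).
  (x - mu)^T · [Sigma^{-1} · (x - mu)] = (-2)·(-0.1703) + (3)·(0.1848) = 0.8949.

Step 4 — take square root: d = √(0.8949) ≈ 0.946.

d(x, mu) = √(0.8949) ≈ 0.946


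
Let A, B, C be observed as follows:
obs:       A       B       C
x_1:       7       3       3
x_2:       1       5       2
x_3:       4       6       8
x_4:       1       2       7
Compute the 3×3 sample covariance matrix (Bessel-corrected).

Step 1 — column means:
  mean(A) = (7 + 1 + 4 + 1) / 4 = 13/4 = 3.25
  mean(B) = (3 + 5 + 6 + 2) / 4 = 16/4 = 4
  mean(C) = (3 + 2 + 8 + 7) / 4 = 20/4 = 5

Step 2 — sample covariance S[i,j] = (1/(n-1)) · Σ_k (x_{k,i} - mean_i) · (x_{k,j} - mean_j), with n-1 = 3.
  S[A,A] = ((3.75)·(3.75) + (-2.25)·(-2.25) + (0.75)·(0.75) + (-2.25)·(-2.25)) / 3 = 24.75/3 = 8.25
  S[A,B] = ((3.75)·(-1) + (-2.25)·(1) + (0.75)·(2) + (-2.25)·(-2)) / 3 = 0/3 = 0
  S[A,C] = ((3.75)·(-2) + (-2.25)·(-3) + (0.75)·(3) + (-2.25)·(2)) / 3 = -3/3 = -1
  S[B,B] = ((-1)·(-1) + (1)·(1) + (2)·(2) + (-2)·(-2)) / 3 = 10/3 = 3.3333
  S[B,C] = ((-1)·(-2) + (1)·(-3) + (2)·(3) + (-2)·(2)) / 3 = 1/3 = 0.3333
  S[C,C] = ((-2)·(-2) + (-3)·(-3) + (3)·(3) + (2)·(2)) / 3 = 26/3 = 8.6667

S is symmetric (S[j,i] = S[i,j]). Assembling:

S = [[8.25, 0, -1],
 [0, 3.3333, 0.3333],
 [-1, 0.3333, 8.6667]]


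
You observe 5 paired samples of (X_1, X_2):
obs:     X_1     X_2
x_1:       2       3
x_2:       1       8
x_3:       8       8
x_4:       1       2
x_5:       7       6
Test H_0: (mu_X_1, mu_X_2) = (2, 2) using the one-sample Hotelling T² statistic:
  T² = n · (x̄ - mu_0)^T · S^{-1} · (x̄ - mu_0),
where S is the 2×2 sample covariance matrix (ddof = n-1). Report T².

Step 1 — sample mean vector:
  mean(X_1) = (2 + 1 + 8 + 1 + 7) / 5 = 19/5 = 3.8
  mean(X_2) = (3 + 8 + 8 + 2 + 6) / 5 = 27/5 = 5.4
  x̄ = (3.8, 5.4),  deviation x̄ - mu_0 = (3.8, 5.4) - (2, 2) = (1.8, 3.4).

Step 2 — sample covariance matrix, S[i,j] = (1/(n-1)) · Σ_k (x_{k,i} - mean_i) · (x_{k,j} - mean_j), divisor n-1 = 4:
  S[X_1,X_1] = ((-1.8)·(-1.8) + (-2.8)·(-2.8) + (4.2)·(4.2) + (-2.8)·(-2.8) + (3.2)·(3.2)) / 4 = 46.8/4 = 11.7
  S[X_1,X_2] = ((-1.8)·(-2.4) + (-2.8)·(2.6) + (4.2)·(2.6) + (-2.8)·(-3.4) + (3.2)·(0.6)) / 4 = 19.4/4 = 4.85
  S[X_2,X_2] = ((-2.4)·(-2.4) + (2.6)·(2.6) + (2.6)·(2.6) + (-3.4)·(-3.4) + (0.6)·(0.6)) / 4 = 31.2/4 = 7.8
  S = [[11.7, 4.85],
 [4.85, 7.8]].

Step 3 — invert S. det(S) = 11.7·7.8 - (4.85)² = 67.7375.
  S^{-1} = (1/det) · [[d, -b], [-b, a]] = [[0.1152, -0.0716],
 [-0.0716, 0.1727]].

Step 4 — quadratic form (x̄ - mu_0)^T · S^{-1} · (x̄ - mu_0):
  S^{-1} · (x̄ - mu_0) = (-0.0362, 0.4584),
  (x̄ - mu_0)^T · [...] = (1.8)·(-0.0362) + (3.4)·(0.4584) = 1.4934.

Step 5 — scale by n: T² = 5 · 1.4934 = 7.4671.

T² ≈ 7.4671


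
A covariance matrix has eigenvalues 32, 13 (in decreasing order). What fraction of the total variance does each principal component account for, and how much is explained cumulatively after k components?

Step 1 — total variance = trace(Sigma) = Σ λ_i = 32 + 13 = 45.

Step 2 — fraction explained by component i = λ_i / Σ λ:
  PC1: 32/45 = 0.7111
  PC2: 13/45 = 0.2889

Step 3 — cumulative fraction after k components = (λ_1 + ... + λ_k) / Σ λ:
  k = 1: 32/45 = 0.7111
  k = 2: (32 + 13)/45 = 45/45 = 1

Summary (fraction, with percent):

explained: PC1 0.7111 (71.11%), PC2 0.2889 (28.89%);  cumulative: 0.7111, 1


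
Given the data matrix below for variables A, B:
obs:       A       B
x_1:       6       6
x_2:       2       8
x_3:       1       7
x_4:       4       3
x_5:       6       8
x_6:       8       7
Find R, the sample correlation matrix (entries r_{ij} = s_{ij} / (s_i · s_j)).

Step 1 — column means:
  mean(A) = (6 + 2 + 1 + 4 + 6 + 8) / 6 = 27/6 = 4.5
  mean(B) = (6 + 8 + 7 + 3 + 8 + 7) / 6 = 39/6 = 6.5

Step 2 — sample variances and covariances s[i,j] = (1/(n-1)) · Σ_k (x_{k,i} - mean_i) · (x_{k,j} - mean_j), with n-1 = 5:
  s[A,A] = ((1.5)·(1.5) + (-2.5)·(-2.5) + (-3.5)·(-3.5) + (-0.5)·(-0.5) + (1.5)·(1.5) + (3.5)·(3.5)) / 5 = 35.5/5 = 7.1
  s[A,B] = ((1.5)·(-0.5) + (-2.5)·(1.5) + (-3.5)·(0.5) + (-0.5)·(-3.5) + (1.5)·(1.5) + (3.5)·(0.5)) / 5 = -0.5/5 = -0.1
  s[B,B] = ((-0.5)·(-0.5) + (1.5)·(1.5) + (0.5)·(0.5) + (-3.5)·(-3.5) + (1.5)·(1.5) + (0.5)·(0.5)) / 5 = 17.5/5 = 3.5
  Sample standard deviations s_i = √(s[i,i]):
  s(A) = √(7.1) = 2.6646
  s(B) = √(3.5) = 1.8708

Step 3 — r_{ij} = s_{ij} / (s_i · s_j):
  r[A,A] = 1 (diagonal).
  r[A,B] = -0.1 / (2.6646 · 1.8708) = -0.1 / 4.985 = -0.0201
  r[B,B] = 1 (diagonal).

R is symmetric with unit diagonal. Assembling:

R = [[1, -0.0201],
 [-0.0201, 1]]


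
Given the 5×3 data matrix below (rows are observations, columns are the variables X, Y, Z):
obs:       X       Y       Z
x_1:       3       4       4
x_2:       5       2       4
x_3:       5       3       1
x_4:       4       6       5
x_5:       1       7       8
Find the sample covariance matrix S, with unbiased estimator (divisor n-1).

Step 1 — column means:
  mean(X) = (3 + 5 + 5 + 4 + 1) / 5 = 18/5 = 3.6
  mean(Y) = (4 + 2 + 3 + 6 + 7) / 5 = 22/5 = 4.4
  mean(Z) = (4 + 4 + 1 + 5 + 8) / 5 = 22/5 = 4.4

Step 2 — sample covariance S[i,j] = (1/(n-1)) · Σ_k (x_{k,i} - mean_i) · (x_{k,j} - mean_j), with n-1 = 4.
  S[X,X] = ((-0.6)·(-0.6) + (1.4)·(1.4) + (1.4)·(1.4) + (0.4)·(0.4) + (-2.6)·(-2.6)) / 4 = 11.2/4 = 2.8
  S[X,Y] = ((-0.6)·(-0.4) + (1.4)·(-2.4) + (1.4)·(-1.4) + (0.4)·(1.6) + (-2.6)·(2.6)) / 4 = -11.2/4 = -2.8
  S[X,Z] = ((-0.6)·(-0.4) + (1.4)·(-0.4) + (1.4)·(-3.4) + (0.4)·(0.6) + (-2.6)·(3.6)) / 4 = -14.2/4 = -3.55
  S[Y,Y] = ((-0.4)·(-0.4) + (-2.4)·(-2.4) + (-1.4)·(-1.4) + (1.6)·(1.6) + (2.6)·(2.6)) / 4 = 17.2/4 = 4.3
  S[Y,Z] = ((-0.4)·(-0.4) + (-2.4)·(-0.4) + (-1.4)·(-3.4) + (1.6)·(0.6) + (2.6)·(3.6)) / 4 = 16.2/4 = 4.05
  S[Z,Z] = ((-0.4)·(-0.4) + (-0.4)·(-0.4) + (-3.4)·(-3.4) + (0.6)·(0.6) + (3.6)·(3.6)) / 4 = 25.2/4 = 6.3

S is symmetric (S[j,i] = S[i,j]). Assembling:

S = [[2.8, -2.8, -3.55],
 [-2.8, 4.3, 4.05],
 [-3.55, 4.05, 6.3]]


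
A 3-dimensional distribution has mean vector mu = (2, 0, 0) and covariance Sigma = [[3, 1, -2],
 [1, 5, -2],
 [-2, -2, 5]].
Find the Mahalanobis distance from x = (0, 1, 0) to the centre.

Step 1 — centre the observation: (x - mu) = (-2, 1, 0).

Step 2 — invert Sigma (cofactor / det for 3×3, or solve directly):
  Sigma^{-1} = [[0.4565, -0.0217, 0.1739],
 [-0.0217, 0.2391, 0.087],
 [0.1739, 0.087, 0.3043]].

Step 3 — form the quadratic (x - mu)^T · Sigma^{-1} · (x - mu):
  Sigma^{-1} · (x - mu) = (-0.9348, 0.2826, -0.2609).
  (x - mu)^T · [Sigma^{-1} · (x - mu)] = (-2)·(-0.9348) + (1)·(0.2826) + (0)·(-0.2609) = 2.1522.

Step 4 — take square root: d = √(2.1522) ≈ 1.467.

d(x, mu) = √(2.1522) ≈ 1.467


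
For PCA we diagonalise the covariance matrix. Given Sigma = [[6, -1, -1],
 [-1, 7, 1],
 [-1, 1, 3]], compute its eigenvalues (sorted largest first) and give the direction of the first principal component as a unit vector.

Step 1 — characteristic polynomial p(λ) = det(λI - Sigma) = λ³ - tr·λ² + c_1·λ - det, where tr = trace, c_1 = sum of the principal 2×2 minors, det = det(Sigma):
  tr = 6 + 7 + 3 = 16,
  c_1 = (6·7 - (-1)²) + (6·3 - (-1)²) + (7·3 - (1)²) = 41 + 17 + 20 = 78,
  det = 6·(7·3 - (1)²) - (-1)·((-1)·3 - (1)·(-1)) + (-1)·((-1)·(1) - 7·(-1)) = 6·(20) - (-1)·(-2) + (-1)·(6) = 112.
  So p(λ) = λ³ - 16λ² + 78λ - 112.
Step 2 — look for an integer root (rational root theorem: any rational root is an integer divisor of 112). Testing λ = 8:
  p(8) = 512 - 1024 + 624 - 112 = 0  ✓
  Dividing out (λ - 8): p(λ) = (λ - 8)(λ² - 8λ + 14).
Step 3 — remaining eigenvalues from the quadratic λ² - 8λ + 14 = 0:
  Δ = 8² - 4·14 = 64 - 56 = 8,  λ = (8 ± √8)/2 = (8 ± 2.8284)/2 ≈ 5.4142 or 2.5858.
  Sorted: λ_1 = 8,  λ_2 = 5.4142,  λ_3 = 2.5858  (check: sum = 16 = tr ✓).

Step 4 — unit eigenvector for λ_1 = 8: v spans the null space of (Sigma - λ_1 I), whose rows are
  r_1 = (-2, -1, -1),  r_2 = (-1, -1, 1),  r_3 = (-1, 1, -5).
  v is orthogonal to every row, so take v ∝ r_1 × r_2 = ((-1)·(1) - (-1)·(-1), (-1)·(-1) - (-2)·(1), (-2)·(-1) - (-1)·(-1)) = (-2, 3, 1).
  Rescale (multiply by -1 so the first nonzero entry is positive): u = (2, -3, -1).
  ||u|| = √((2)² + (-3)² + (-1)²) = √(14) ≈ 3.7417,  v_1 = u/||u|| ≈ (0.5345, -0.8018, -0.2673) (||v_1|| = 1).

λ_1 = 8,  λ_2 = 5.4142,  λ_3 = 2.5858;  v_1 ≈ (0.5345, -0.8018, -0.2673)


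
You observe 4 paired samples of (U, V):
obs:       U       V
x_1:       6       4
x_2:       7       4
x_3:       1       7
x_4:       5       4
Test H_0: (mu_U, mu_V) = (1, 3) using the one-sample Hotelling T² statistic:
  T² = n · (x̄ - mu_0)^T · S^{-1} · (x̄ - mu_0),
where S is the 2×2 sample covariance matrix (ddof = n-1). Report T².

Step 1 — sample mean vector:
  mean(U) = (6 + 7 + 1 + 5) / 4 = 19/4 = 4.75
  mean(V) = (4 + 4 + 7 + 4) / 4 = 19/4 = 4.75
  x̄ = (4.75, 4.75),  deviation x̄ - mu_0 = (4.75, 4.75) - (1, 3) = (3.75, 1.75).

Step 2 — sample covariance matrix, S[i,j] = (1/(n-1)) · Σ_k (x_{k,i} - mean_i) · (x_{k,j} - mean_j), divisor n-1 = 3:
  S[U,U] = ((1.25)·(1.25) + (2.25)·(2.25) + (-3.75)·(-3.75) + (0.25)·(0.25)) / 3 = 20.75/3 = 6.9167
  S[U,V] = ((1.25)·(-0.75) + (2.25)·(-0.75) + (-3.75)·(2.25) + (0.25)·(-0.75)) / 3 = -11.25/3 = -3.75
  S[V,V] = ((-0.75)·(-0.75) + (-0.75)·(-0.75) + (2.25)·(2.25) + (-0.75)·(-0.75)) / 3 = 6.75/3 = 2.25
  S = [[6.9167, -3.75],
 [-3.75, 2.25]].

Step 3 — invert S. det(S) = 6.9167·2.25 - (-3.75)² = 1.5.
  S^{-1} = (1/det) · [[d, -b], [-b, a]] = [[1.5, 2.5],
 [2.5, 4.6111]].

Step 4 — quadratic form (x̄ - mu_0)^T · S^{-1} · (x̄ - mu_0):
  S^{-1} · (x̄ - mu_0) = (10, 17.4444),
  (x̄ - mu_0)^T · [...] = (3.75)·(10) + (1.75)·(17.4444) = 68.0278.

Step 5 — scale by n: T² = 4 · 68.0278 = 272.1111.

T² ≈ 272.1111


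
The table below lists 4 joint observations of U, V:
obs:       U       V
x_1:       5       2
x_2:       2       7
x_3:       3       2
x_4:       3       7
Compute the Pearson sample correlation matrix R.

Step 1 — column means:
  mean(U) = (5 + 2 + 3 + 3) / 4 = 13/4 = 3.25
  mean(V) = (2 + 7 + 2 + 7) / 4 = 18/4 = 4.5

Step 2 — sample variances and covariances s[i,j] = (1/(n-1)) · Σ_k (x_{k,i} - mean_i) · (x_{k,j} - mean_j), with n-1 = 3:
  s[U,U] = ((1.75)·(1.75) + (-1.25)·(-1.25) + (-0.25)·(-0.25) + (-0.25)·(-0.25)) / 3 = 4.75/3 = 1.5833
  s[U,V] = ((1.75)·(-2.5) + (-1.25)·(2.5) + (-0.25)·(-2.5) + (-0.25)·(2.5)) / 3 = -7.5/3 = -2.5
  s[V,V] = ((-2.5)·(-2.5) + (2.5)·(2.5) + (-2.5)·(-2.5) + (2.5)·(2.5)) / 3 = 25/3 = 8.3333
  Sample standard deviations s_i = √(s[i,i]):
  s(U) = √(1.5833) = 1.2583
  s(V) = √(8.3333) = 2.8868

Step 3 — r_{ij} = s_{ij} / (s_i · s_j):
  r[U,U] = 1 (diagonal).
  r[U,V] = -2.5 / (1.2583 · 2.8868) = -2.5 / 3.6324 = -0.6882
  r[V,V] = 1 (diagonal).

R is symmetric with unit diagonal. Assembling:

R = [[1, -0.6882],
 [-0.6882, 1]]


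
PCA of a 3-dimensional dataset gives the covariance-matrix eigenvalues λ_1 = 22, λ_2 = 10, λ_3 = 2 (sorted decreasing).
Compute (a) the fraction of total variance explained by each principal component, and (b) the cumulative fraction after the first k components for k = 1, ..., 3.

Step 1 — total variance = trace(Sigma) = Σ λ_i = 22 + 10 + 2 = 34.

Step 2 — fraction explained by component i = λ_i / Σ λ:
  PC1: 22/34 = 0.6471
  PC2: 10/34 = 0.2941
  PC3: 2/34 = 0.0588

Step 3 — cumulative fraction after k components = (λ_1 + ... + λ_k) / Σ λ:
  k = 1: 22/34 = 0.6471
  k = 2: (22 + 10)/34 = 32/34 = 0.9412
  k = 3: (22 + 10 + 2)/34 = 34/34 = 1

Summary (fraction, with percent):

explained: PC1 0.6471 (64.71%), PC2 0.2941 (29.41%), PC3 0.0588 (5.88%);  cumulative: 0.6471, 0.9412, 1


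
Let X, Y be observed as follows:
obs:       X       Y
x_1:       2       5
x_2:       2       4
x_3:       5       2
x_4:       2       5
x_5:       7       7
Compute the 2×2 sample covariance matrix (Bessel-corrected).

Step 1 — column means:
  mean(X) = (2 + 2 + 5 + 2 + 7) / 5 = 18/5 = 3.6
  mean(Y) = (5 + 4 + 2 + 5 + 7) / 5 = 23/5 = 4.6

Step 2 — sample covariance S[i,j] = (1/(n-1)) · Σ_k (x_{k,i} - mean_i) · (x_{k,j} - mean_j), with n-1 = 4.
  S[X,X] = ((-1.6)·(-1.6) + (-1.6)·(-1.6) + (1.4)·(1.4) + (-1.6)·(-1.6) + (3.4)·(3.4)) / 4 = 21.2/4 = 5.3
  S[X,Y] = ((-1.6)·(0.4) + (-1.6)·(-0.6) + (1.4)·(-2.6) + (-1.6)·(0.4) + (3.4)·(2.4)) / 4 = 4.2/4 = 1.05
  S[Y,Y] = ((0.4)·(0.4) + (-0.6)·(-0.6) + (-2.6)·(-2.6) + (0.4)·(0.4) + (2.4)·(2.4)) / 4 = 13.2/4 = 3.3

S is symmetric (S[j,i] = S[i,j]). Assembling:

S = [[5.3, 1.05],
 [1.05, 3.3]]


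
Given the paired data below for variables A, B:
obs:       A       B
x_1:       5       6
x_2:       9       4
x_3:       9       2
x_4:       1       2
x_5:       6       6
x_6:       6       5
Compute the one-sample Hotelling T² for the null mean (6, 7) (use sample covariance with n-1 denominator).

Step 1 — sample mean vector:
  mean(A) = (5 + 9 + 9 + 1 + 6 + 6) / 6 = 36/6 = 6
  mean(B) = (6 + 4 + 2 + 2 + 6 + 5) / 6 = 25/6 = 4.1667
  x̄ = (6, 4.1667),  deviation x̄ - mu_0 = (6, 4.1667) - (6, 7) = (0, -2.8333).

Step 2 — sample covariance matrix, S[i,j] = (1/(n-1)) · Σ_k (x_{k,i} - mean_i) · (x_{k,j} - mean_j), divisor n-1 = 5:
  S[A,A] = ((-1)·(-1) + (3)·(3) + (3)·(3) + (-5)·(-5) + (0)·(0) + (0)·(0)) / 5 = 44/5 = 8.8
  S[A,B] = ((-1)·(1.8333) + (3)·(-0.1667) + (3)·(-2.1667) + (-5)·(-2.1667) + (0)·(1.8333) + (0)·(0.8333)) / 5 = 2/5 = 0.4
  S[B,B] = ((1.8333)·(1.8333) + (-0.1667)·(-0.1667) + (-2.1667)·(-2.1667) + (-2.1667)·(-2.1667) + (1.8333)·(1.8333) + (0.8333)·(0.8333)) / 5 = 16.8333/5 = 3.3667
  S = [[8.8, 0.4],
 [0.4, 3.3667]].

Step 3 — invert S. det(S) = 8.8·3.3667 - (0.4)² = 29.4667.
  S^{-1} = (1/det) · [[d, -b], [-b, a]] = [[0.1143, -0.0136],
 [-0.0136, 0.2986]].

Step 4 — quadratic form (x̄ - mu_0)^T · S^{-1} · (x̄ - mu_0):
  S^{-1} · (x̄ - mu_0) = (0.0385, -0.8462),
  (x̄ - mu_0)^T · [...] = (0)·(0.0385) + (-2.8333)·(-0.8462) = 2.3974.

Step 5 — scale by n: T² = 6 · 2.3974 = 14.3846.

T² ≈ 14.3846


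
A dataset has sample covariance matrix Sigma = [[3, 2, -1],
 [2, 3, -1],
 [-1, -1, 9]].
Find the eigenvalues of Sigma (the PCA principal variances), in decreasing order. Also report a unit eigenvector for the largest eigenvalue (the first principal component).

Step 1 — characteristic polynomial p(λ) = det(λI - Sigma) = λ³ - tr·λ² + c_1·λ - det, where tr = trace, c_1 = sum of the principal 2×2 minors, det = det(Sigma):
  tr = 3 + 3 + 9 = 15,
  c_1 = (3·3 - (2)²) + (3·9 - (-1)²) + (3·9 - (-1)²) = 5 + 26 + 26 = 57,
  det = 3·(3·9 - (-1)²) - (2)·((2)·9 - (-1)·(-1)) + (-1)·((2)·(-1) - 3·(-1)) = 3·(26) - (2)·(17) + (-1)·(1) = 43.
  So p(λ) = λ³ - 15λ² + 57λ - 43.
Step 2 — look for an integer root (rational root theorem: any rational root is an integer divisor of 43). Testing λ = 1:
  p(1) = 1 - 15 + 57 - 43 = 0  ✓
  Dividing out (λ - 1): p(λ) = (λ - 1)(λ² - 14λ + 43).
Step 3 — remaining eigenvalues from the quadratic λ² - 14λ + 43 = 0:
  Δ = 14² - 4·43 = 196 - 172 = 24,  λ = (14 ± √24)/2 = (14 ± 4.899)/2 ≈ 9.4495 or 4.5505.
  Sorted: λ_1 = 9.4495,  λ_2 = 4.5505,  λ_3 = 1  (check: sum = 15 = tr ✓).

Step 4 — unit eigenvector for λ_1 ≈ 9.4495: v spans the null space of (Sigma - λ_1 I), whose rows are
  r_1 = (-6.4495, 2, -1),  r_2 = (2, -6.4495, -1),  r_3 = (-1, -1, -0.4495).
  v is orthogonal to every row, so take v ∝ r_1 × r_2 = ((2)·(-1) - (-1)·(-6.4495), (-1)·(2) - (-6.4495)·(-1), (-6.4495)·(-6.4495) - (2)·(2)) ≈ (-8.4495, -8.4495, 37.5959).
  Rescale (multiply by -1 so the first nonzero entry is positive): u = (8.4495, 8.4495, -37.5959).
  ||u|| = √((8.4495)² + (8.4495)² + (-37.5959)²) = √(1556.2408) ≈ 39.4492,  v_1 = u/||u|| ≈ (0.2142, 0.2142, -0.953) (||v_1|| = 1).

λ_1 = 9.4495,  λ_2 = 4.5505,  λ_3 = 1;  v_1 ≈ (0.2142, 0.2142, -0.953)


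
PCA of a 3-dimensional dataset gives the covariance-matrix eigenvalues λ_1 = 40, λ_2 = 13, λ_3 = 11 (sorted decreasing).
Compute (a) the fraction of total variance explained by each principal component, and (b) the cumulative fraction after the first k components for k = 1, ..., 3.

Step 1 — total variance = trace(Sigma) = Σ λ_i = 40 + 13 + 11 = 64.

Step 2 — fraction explained by component i = λ_i / Σ λ:
  PC1: 40/64 = 0.625
  PC2: 13/64 = 0.2031
  PC3: 11/64 = 0.1719

Step 3 — cumulative fraction after k components = (λ_1 + ... + λ_k) / Σ λ:
  k = 1: 40/64 = 0.625
  k = 2: (40 + 13)/64 = 53/64 = 0.8281
  k = 3: (40 + 13 + 11)/64 = 64/64 = 1

Summary (fraction, with percent):

explained: PC1 0.625 (62.5%), PC2 0.2031 (20.31%), PC3 0.1719 (17.19%);  cumulative: 0.625, 0.8281, 1


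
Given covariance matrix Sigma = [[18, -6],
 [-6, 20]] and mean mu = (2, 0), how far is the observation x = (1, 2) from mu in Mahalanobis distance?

Step 1 — centre the observation: (x - mu) = (-1, 2).

Step 2 — invert Sigma. det(Sigma) = 18·20 - (-6)² = 324.
  Sigma^{-1} = (1/det) · [[d, -b], [-b, a]] = [[0.0617, 0.0185],
 [0.0185, 0.0556]].

Step 3 — form the quadratic (x - mu)^T · Sigma^{-1} · (x - mu):
  Sigma^{-1} · (x - mu) = (-0.0247, 0.0926).
  (x - mu)^T · [Sigma^{-1} · (x - mu)] = (-1)·(-0.0247) + (2)·(0.0926) = 0.2099.

Step 4 — take square root: d = √(0.2099) ≈ 0.4581.

d(x, mu) = √(0.2099) ≈ 0.4581


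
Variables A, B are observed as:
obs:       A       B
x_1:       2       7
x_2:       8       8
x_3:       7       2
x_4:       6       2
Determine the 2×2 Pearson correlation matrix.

Step 1 — column means:
  mean(A) = (2 + 8 + 7 + 6) / 4 = 23/4 = 5.75
  mean(B) = (7 + 8 + 2 + 2) / 4 = 19/4 = 4.75

Step 2 — sample variances and covariances s[i,j] = (1/(n-1)) · Σ_k (x_{k,i} - mean_i) · (x_{k,j} - mean_j), with n-1 = 3:
  s[A,A] = ((-3.75)·(-3.75) + (2.25)·(2.25) + (1.25)·(1.25) + (0.25)·(0.25)) / 3 = 20.75/3 = 6.9167
  s[A,B] = ((-3.75)·(2.25) + (2.25)·(3.25) + (1.25)·(-2.75) + (0.25)·(-2.75)) / 3 = -5.25/3 = -1.75
  s[B,B] = ((2.25)·(2.25) + (3.25)·(3.25) + (-2.75)·(-2.75) + (-2.75)·(-2.75)) / 3 = 30.75/3 = 10.25
  Sample standard deviations s_i = √(s[i,i]):
  s(A) = √(6.9167) = 2.63
  s(B) = √(10.25) = 3.2016

Step 3 — r_{ij} = s_{ij} / (s_i · s_j):
  r[A,A] = 1 (diagonal).
  r[A,B] = -1.75 / (2.63 · 3.2016) = -1.75 / 8.42 = -0.2078
  r[B,B] = 1 (diagonal).

R is symmetric with unit diagonal. Assembling:

R = [[1, -0.2078],
 [-0.2078, 1]]


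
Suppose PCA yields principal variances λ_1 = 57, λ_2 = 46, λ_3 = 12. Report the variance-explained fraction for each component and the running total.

Step 1 — total variance = trace(Sigma) = Σ λ_i = 57 + 46 + 12 = 115.

Step 2 — fraction explained by component i = λ_i / Σ λ:
  PC1: 57/115 = 0.4957
  PC2: 46/115 = 0.4
  PC3: 12/115 = 0.1043

Step 3 — cumulative fraction after k components = (λ_1 + ... + λ_k) / Σ λ:
  k = 1: 57/115 = 0.4957
  k = 2: (57 + 46)/115 = 103/115 = 0.8957
  k = 3: (57 + 46 + 12)/115 = 115/115 = 1

Summary (fraction, with percent):

explained: PC1 0.4957 (49.57%), PC2 0.4 (40%), PC3 0.1043 (10.43%);  cumulative: 0.4957, 0.8957, 1


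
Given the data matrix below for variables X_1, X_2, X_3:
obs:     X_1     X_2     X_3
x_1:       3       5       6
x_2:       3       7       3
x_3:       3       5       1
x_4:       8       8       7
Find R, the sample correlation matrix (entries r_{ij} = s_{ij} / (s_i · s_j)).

Step 1 — column means:
  mean(X_1) = (3 + 3 + 3 + 8) / 4 = 17/4 = 4.25
  mean(X_2) = (5 + 7 + 5 + 8) / 4 = 25/4 = 6.25
  mean(X_3) = (6 + 3 + 1 + 7) / 4 = 17/4 = 4.25

Step 2 — sample variances and covariances s[i,j] = (1/(n-1)) · Σ_k (x_{k,i} - mean_i) · (x_{k,j} - mean_j), with n-1 = 3:
  s[X_1,X_1] = ((-1.25)·(-1.25) + (-1.25)·(-1.25) + (-1.25)·(-1.25) + (3.75)·(3.75)) / 3 = 18.75/3 = 6.25
  s[X_1,X_2] = ((-1.25)·(-1.25) + (-1.25)·(0.75) + (-1.25)·(-1.25) + (3.75)·(1.75)) / 3 = 8.75/3 = 2.9167
  s[X_1,X_3] = ((-1.25)·(1.75) + (-1.25)·(-1.25) + (-1.25)·(-3.25) + (3.75)·(2.75)) / 3 = 13.75/3 = 4.5833
  s[X_2,X_2] = ((-1.25)·(-1.25) + (0.75)·(0.75) + (-1.25)·(-1.25) + (1.75)·(1.75)) / 3 = 6.75/3 = 2.25
  s[X_2,X_3] = ((-1.25)·(1.75) + (0.75)·(-1.25) + (-1.25)·(-3.25) + (1.75)·(2.75)) / 3 = 5.75/3 = 1.9167
  s[X_3,X_3] = ((1.75)·(1.75) + (-1.25)·(-1.25) + (-3.25)·(-3.25) + (2.75)·(2.75)) / 3 = 22.75/3 = 7.5833
  Sample standard deviations s_i = √(s[i,i]):
  s(X_1) = √(6.25) = 2.5
  s(X_2) = √(2.25) = 1.5
  s(X_3) = √(7.5833) = 2.7538

Step 3 — r_{ij} = s_{ij} / (s_i · s_j):
  r[X_1,X_1] = 1 (diagonal).
  r[X_1,X_2] = 2.9167 / (2.5 · 1.5) = 2.9167 / 3.75 = 0.7778
  r[X_1,X_3] = 4.5833 / (2.5 · 2.7538) = 4.5833 / 6.8845 = 0.6658
  r[X_2,X_2] = 1 (diagonal).
  r[X_2,X_3] = 1.9167 / (1.5 · 2.7538) = 1.9167 / 4.1307 = 0.464
  r[X_3,X_3] = 1 (diagonal).

R is symmetric with unit diagonal. Assembling:

R = [[1, 0.7778, 0.6658],
 [0.7778, 1, 0.464],
 [0.6658, 0.464, 1]]


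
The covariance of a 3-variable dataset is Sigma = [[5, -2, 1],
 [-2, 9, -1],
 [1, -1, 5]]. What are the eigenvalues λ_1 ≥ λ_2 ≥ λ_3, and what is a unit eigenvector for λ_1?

Step 1 — characteristic polynomial p(λ) = det(λI - Sigma) = λ³ - tr·λ² + c_1·λ - det, where tr = trace, c_1 = sum of the principal 2×2 minors, det = det(Sigma):
  tr = 5 + 9 + 5 = 19,
  c_1 = (5·9 - (-2)²) + (5·5 - (1)²) + (9·5 - (-1)²) = 41 + 24 + 44 = 109,
  det = 5·(9·5 - (-1)²) - (-2)·((-2)·5 - (-1)·(1)) + (1)·((-2)·(-1) - 9·(1)) = 5·(44) - (-2)·(-9) + (1)·(-7) = 195.
  So p(λ) = λ³ - 19λ² + 109λ - 195.
Step 2 — look for an integer root (rational root theorem: any rational root is an integer divisor of 195). Testing λ = 5:
  p(5) = 125 - 475 + 545 - 195 = 0  ✓
  Dividing out (λ - 5): p(λ) = (λ - 5)(λ² - 14λ + 39).
Step 3 — remaining eigenvalues from the quadratic λ² - 14λ + 39 = 0:
  Δ = 14² - 4·39 = 196 - 156 = 40,  λ = (14 ± √40)/2 = (14 ± 6.3246)/2 ≈ 10.1623 or 3.8377.
  Sorted: λ_1 = 10.1623,  λ_2 = 5,  λ_3 = 3.8377  (check: sum = 19 = tr ✓).

Step 4 — unit eigenvector for λ_1 ≈ 10.1623: v spans the null space of (Sigma - λ_1 I), whose rows are
  r_1 = (-5.1623, -2, 1),  r_2 = (-2, -1.1623, -1),  r_3 = (1, -1, -5.1623).
  v is orthogonal to every row, so take v ∝ r_1 × r_2 = ((-2)·(-1) - (1)·(-1.1623), (1)·(-2) - (-5.1623)·(-1), (-5.1623)·(-1.1623) - (-2)·(-2)) ≈ (3.1623, -7.1623, 2).
  Let u = (3.1623, -7.1623, 2).
  ||u|| = √((3.1623)² + (-7.1623)² + (2)²) = √(65.2982) ≈ 8.0807,  v_1 = u/||u|| ≈ (0.3913, -0.8863, 0.2475) (||v_1|| = 1).

λ_1 = 10.1623,  λ_2 = 5,  λ_3 = 3.8377;  v_1 ≈ (0.3913, -0.8863, 0.2475)


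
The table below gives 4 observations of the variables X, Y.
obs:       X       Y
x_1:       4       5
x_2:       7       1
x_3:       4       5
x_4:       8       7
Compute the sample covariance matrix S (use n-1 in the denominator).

Step 1 — column means:
  mean(X) = (4 + 7 + 4 + 8) / 4 = 23/4 = 5.75
  mean(Y) = (5 + 1 + 5 + 7) / 4 = 18/4 = 4.5

Step 2 — sample covariance S[i,j] = (1/(n-1)) · Σ_k (x_{k,i} - mean_i) · (x_{k,j} - mean_j), with n-1 = 3.
  S[X,X] = ((-1.75)·(-1.75) + (1.25)·(1.25) + (-1.75)·(-1.75) + (2.25)·(2.25)) / 3 = 12.75/3 = 4.25
  S[X,Y] = ((-1.75)·(0.5) + (1.25)·(-3.5) + (-1.75)·(0.5) + (2.25)·(2.5)) / 3 = -0.5/3 = -0.1667
  S[Y,Y] = ((0.5)·(0.5) + (-3.5)·(-3.5) + (0.5)·(0.5) + (2.5)·(2.5)) / 3 = 19/3 = 6.3333

S is symmetric (S[j,i] = S[i,j]). Assembling:

S = [[4.25, -0.1667],
 [-0.1667, 6.3333]]


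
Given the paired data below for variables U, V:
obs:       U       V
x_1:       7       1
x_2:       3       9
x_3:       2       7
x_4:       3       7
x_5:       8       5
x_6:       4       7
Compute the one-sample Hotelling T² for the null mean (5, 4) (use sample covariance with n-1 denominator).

Step 1 — sample mean vector:
  mean(U) = (7 + 3 + 2 + 3 + 8 + 4) / 6 = 27/6 = 4.5
  mean(V) = (1 + 9 + 7 + 7 + 5 + 7) / 6 = 36/6 = 6
  x̄ = (4.5, 6),  deviation x̄ - mu_0 = (4.5, 6) - (5, 4) = (-0.5, 2).

Step 2 — sample covariance matrix, S[i,j] = (1/(n-1)) · Σ_k (x_{k,i} - mean_i) · (x_{k,j} - mean_j), divisor n-1 = 5:
  S[U,U] = ((2.5)·(2.5) + (-1.5)·(-1.5) + (-2.5)·(-2.5) + (-1.5)·(-1.5) + (3.5)·(3.5) + (-0.5)·(-0.5)) / 5 = 29.5/5 = 5.9
  S[U,V] = ((2.5)·(-5) + (-1.5)·(3) + (-2.5)·(1) + (-1.5)·(1) + (3.5)·(-1) + (-0.5)·(1)) / 5 = -25/5 = -5
  S[V,V] = ((-5)·(-5) + (3)·(3) + (1)·(1) + (1)·(1) + (-1)·(-1) + (1)·(1)) / 5 = 38/5 = 7.6
  S = [[5.9, -5],
 [-5, 7.6]].

Step 3 — invert S. det(S) = 5.9·7.6 - (-5)² = 19.84.
  S^{-1} = (1/det) · [[d, -b], [-b, a]] = [[0.3831, 0.252],
 [0.252, 0.2974]].

Step 4 — quadratic form (x̄ - mu_0)^T · S^{-1} · (x̄ - mu_0):
  S^{-1} · (x̄ - mu_0) = (0.3125, 0.4687),
  (x̄ - mu_0)^T · [...] = (-0.5)·(0.3125) + (2)·(0.4687) = 0.7812.

Step 5 — scale by n: T² = 6 · 0.7812 = 4.6875.

T² ≈ 4.6875


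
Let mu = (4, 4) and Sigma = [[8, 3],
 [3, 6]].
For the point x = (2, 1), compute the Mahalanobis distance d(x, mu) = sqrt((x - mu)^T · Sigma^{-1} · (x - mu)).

Step 1 — centre the observation: (x - mu) = (-2, -3).

Step 2 — invert Sigma. det(Sigma) = 8·6 - (3)² = 39.
  Sigma^{-1} = (1/det) · [[d, -b], [-b, a]] = [[0.1538, -0.0769],
 [-0.0769, 0.2051]].

Step 3 — form the quadratic (x - mu)^T · Sigma^{-1} · (x - mu):
  Sigma^{-1} · (x - mu) = (-0.0769, -0.4615).
  (x - mu)^T · [Sigma^{-1} · (x - mu)] = (-2)·(-0.0769) + (-3)·(-0.4615) = 1.5385.

Step 4 — take square root: d = √(1.5385) ≈ 1.2403.

d(x, mu) = √(1.5385) ≈ 1.2403


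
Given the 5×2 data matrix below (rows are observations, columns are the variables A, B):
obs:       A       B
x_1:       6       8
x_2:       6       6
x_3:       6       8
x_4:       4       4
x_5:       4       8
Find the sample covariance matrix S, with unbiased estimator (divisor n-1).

Step 1 — column means:
  mean(A) = (6 + 6 + 6 + 4 + 4) / 5 = 26/5 = 5.2
  mean(B) = (8 + 6 + 8 + 4 + 8) / 5 = 34/5 = 6.8

Step 2 — sample covariance S[i,j] = (1/(n-1)) · Σ_k (x_{k,i} - mean_i) · (x_{k,j} - mean_j), with n-1 = 4.
  S[A,A] = ((0.8)·(0.8) + (0.8)·(0.8) + (0.8)·(0.8) + (-1.2)·(-1.2) + (-1.2)·(-1.2)) / 4 = 4.8/4 = 1.2
  S[A,B] = ((0.8)·(1.2) + (0.8)·(-0.8) + (0.8)·(1.2) + (-1.2)·(-2.8) + (-1.2)·(1.2)) / 4 = 3.2/4 = 0.8
  S[B,B] = ((1.2)·(1.2) + (-0.8)·(-0.8) + (1.2)·(1.2) + (-2.8)·(-2.8) + (1.2)·(1.2)) / 4 = 12.8/4 = 3.2

S is symmetric (S[j,i] = S[i,j]). Assembling:

S = [[1.2, 0.8],
 [0.8, 3.2]]


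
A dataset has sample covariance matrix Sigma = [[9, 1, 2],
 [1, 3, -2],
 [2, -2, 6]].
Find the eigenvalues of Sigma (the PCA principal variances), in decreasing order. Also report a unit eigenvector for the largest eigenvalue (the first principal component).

Step 1 — characteristic polynomial p(λ) = det(λI - Sigma) = λ³ - tr·λ² + c_1·λ - det, where tr = trace, c_1 = sum of the principal 2×2 minors, det = det(Sigma):
  tr = 9 + 3 + 6 = 18,
  c_1 = (9·3 - (1)²) + (9·6 - (2)²) + (3·6 - (-2)²) = 26 + 50 + 14 = 90,
  det = 9·(3·6 - (-2)²) - (1)·((1)·6 - (-2)·(2)) + (2)·((1)·(-2) - 3·(2)) = 9·(14) - (1)·(10) + (2)·(-8) = 100.
  So p(λ) = λ³ - 18λ² + 90λ - 100.
Step 2 — look for an integer root (rational root theorem: any rational root is an integer divisor of 100). Testing λ = 10:
  p(10) = 1000 - 1800 + 900 - 100 = 0  ✓
  Dividing out (λ - 10): p(λ) = (λ - 10)(λ² - 8λ + 10).
Step 3 — remaining eigenvalues from the quadratic λ² - 8λ + 10 = 0:
  Δ = 8² - 4·10 = 64 - 40 = 24,  λ = (8 ± √24)/2 = (8 ± 4.899)/2 ≈ 6.4495 or 1.5505.
  Sorted: λ_1 = 10,  λ_2 = 6.4495,  λ_3 = 1.5505  (check: sum = 18 = tr ✓).

Step 4 — unit eigenvector for λ_1 = 10: v spans the null space of (Sigma - λ_1 I), whose rows are
  r_1 = (-1, 1, 2),  r_2 = (1, -7, -2),  r_3 = (2, -2, -4).
  v is orthogonal to every row, so take v ∝ r_1 × r_2 = ((1)·(-2) - (2)·(-7), (2)·(1) - (-1)·(-2), (-1)·(-7) - (1)·(1)) = (12, 0, 6).
  Rescale (divide by 6): u = (2, 0, 1).
  ||u|| = √((2)² + (0)² + (1)²) = √(5) ≈ 2.2361,  v_1 = u/||u|| ≈ (0.8944, 0, 0.4472) (||v_1|| = 1).

λ_1 = 10,  λ_2 = 6.4495,  λ_3 = 1.5505;  v_1 ≈ (0.8944, 0, 0.4472)


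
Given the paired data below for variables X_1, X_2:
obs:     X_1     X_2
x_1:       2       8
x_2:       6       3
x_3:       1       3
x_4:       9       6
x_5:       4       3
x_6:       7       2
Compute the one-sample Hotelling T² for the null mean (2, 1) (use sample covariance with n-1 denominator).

Step 1 — sample mean vector:
  mean(X_1) = (2 + 6 + 1 + 9 + 4 + 7) / 6 = 29/6 = 4.8333
  mean(X_2) = (8 + 3 + 3 + 6 + 3 + 2) / 6 = 25/6 = 4.1667
  x̄ = (4.8333, 4.1667),  deviation x̄ - mu_0 = (4.8333, 4.1667) - (2, 1) = (2.8333, 3.1667).

Step 2 — sample covariance matrix, S[i,j] = (1/(n-1)) · Σ_k (x_{k,i} - mean_i) · (x_{k,j} - mean_j), divisor n-1 = 5:
  S[X_1,X_1] = ((-2.8333)·(-2.8333) + (1.1667)·(1.1667) + (-3.8333)·(-3.8333) + (4.1667)·(4.1667) + (-0.8333)·(-0.8333) + (2.1667)·(2.1667)) / 5 = 46.8333/5 = 9.3667
  S[X_1,X_2] = ((-2.8333)·(3.8333) + (1.1667)·(-1.1667) + (-3.8333)·(-1.1667) + (4.1667)·(1.8333) + (-0.8333)·(-1.1667) + (2.1667)·(-2.1667)) / 5 = -3.8333/5 = -0.7667
  S[X_2,X_2] = ((3.8333)·(3.8333) + (-1.1667)·(-1.1667) + (-1.1667)·(-1.1667) + (1.8333)·(1.8333) + (-1.1667)·(-1.1667) + (-2.1667)·(-2.1667)) / 5 = 26.8333/5 = 5.3667
  S = [[9.3667, -0.7667],
 [-0.7667, 5.3667]].

Step 3 — invert S. det(S) = 9.3667·5.3667 - (-0.7667)² = 49.68.
  S^{-1} = (1/det) · [[d, -b], [-b, a]] = [[0.108, 0.0154],
 [0.0154, 0.1885]].

Step 4 — quadratic form (x̄ - mu_0)^T · S^{-1} · (x̄ - mu_0):
  S^{-1} · (x̄ - mu_0) = (0.3549, 0.6408),
  (x̄ - mu_0)^T · [...] = (2.8333)·(0.3549) + (3.1667)·(0.6408) = 3.0348.

Step 5 — scale by n: T² = 6 · 3.0348 = 18.2085.

T² ≈ 18.2085


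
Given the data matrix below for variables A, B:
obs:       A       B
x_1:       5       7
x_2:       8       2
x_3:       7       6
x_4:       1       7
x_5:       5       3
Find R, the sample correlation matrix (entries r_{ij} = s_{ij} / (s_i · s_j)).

Step 1 — column means:
  mean(A) = (5 + 8 + 7 + 1 + 5) / 5 = 26/5 = 5.2
  mean(B) = (7 + 2 + 6 + 7 + 3) / 5 = 25/5 = 5

Step 2 — sample variances and covariances s[i,j] = (1/(n-1)) · Σ_k (x_{k,i} - mean_i) · (x_{k,j} - mean_j), with n-1 = 4:
  s[A,A] = ((-0.2)·(-0.2) + (2.8)·(2.8) + (1.8)·(1.8) + (-4.2)·(-4.2) + (-0.2)·(-0.2)) / 4 = 28.8/4 = 7.2
  s[A,B] = ((-0.2)·(2) + (2.8)·(-3) + (1.8)·(1) + (-4.2)·(2) + (-0.2)·(-2)) / 4 = -15/4 = -3.75
  s[B,B] = ((2)·(2) + (-3)·(-3) + (1)·(1) + (2)·(2) + (-2)·(-2)) / 4 = 22/4 = 5.5
  Sample standard deviations s_i = √(s[i,i]):
  s(A) = √(7.2) = 2.6833
  s(B) = √(5.5) = 2.3452

Step 3 — r_{ij} = s_{ij} / (s_i · s_j):
  r[A,A] = 1 (diagonal).
  r[A,B] = -3.75 / (2.6833 · 2.3452) = -3.75 / 6.2929 = -0.5959
  r[B,B] = 1 (diagonal).

R is symmetric with unit diagonal. Assembling:

R = [[1, -0.5959],
 [-0.5959, 1]]


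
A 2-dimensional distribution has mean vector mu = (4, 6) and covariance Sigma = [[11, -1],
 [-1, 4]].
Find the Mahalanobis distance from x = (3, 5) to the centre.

Step 1 — centre the observation: (x - mu) = (-1, -1).

Step 2 — invert Sigma. det(Sigma) = 11·4 - (-1)² = 43.
  Sigma^{-1} = (1/det) · [[d, -b], [-b, a]] = [[0.093, 0.0233],
 [0.0233, 0.2558]].

Step 3 — form the quadratic (x - mu)^T · Sigma^{-1} · (x - mu):
  Sigma^{-1} · (x - mu) = (-0.1163, -0.2791).
  (x - mu)^T · [Sigma^{-1} · (x - mu)] = (-1)·(-0.1163) + (-1)·(-0.2791) = 0.3953.

Step 4 — take square root: d = √(0.3953) ≈ 0.6288.

d(x, mu) = √(0.3953) ≈ 0.6288


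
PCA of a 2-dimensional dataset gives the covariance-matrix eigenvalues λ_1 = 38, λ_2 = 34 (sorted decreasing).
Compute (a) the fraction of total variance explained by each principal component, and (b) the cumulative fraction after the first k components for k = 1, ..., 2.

Step 1 — total variance = trace(Sigma) = Σ λ_i = 38 + 34 = 72.

Step 2 — fraction explained by component i = λ_i / Σ λ:
  PC1: 38/72 = 0.5278
  PC2: 34/72 = 0.4722

Step 3 — cumulative fraction after k components = (λ_1 + ... + λ_k) / Σ λ:
  k = 1: 38/72 = 0.5278
  k = 2: (38 + 34)/72 = 72/72 = 1

Summary (fraction, with percent):

explained: PC1 0.5278 (52.78%), PC2 0.4722 (47.22%);  cumulative: 0.5278, 1


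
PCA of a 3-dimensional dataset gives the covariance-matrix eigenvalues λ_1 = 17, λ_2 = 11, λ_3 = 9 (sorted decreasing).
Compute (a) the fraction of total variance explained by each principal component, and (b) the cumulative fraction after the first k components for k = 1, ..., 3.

Step 1 — total variance = trace(Sigma) = Σ λ_i = 17 + 11 + 9 = 37.

Step 2 — fraction explained by component i = λ_i / Σ λ:
  PC1: 17/37 = 0.4595
  PC2: 11/37 = 0.2973
  PC3: 9/37 = 0.2432

Step 3 — cumulative fraction after k components = (λ_1 + ... + λ_k) / Σ λ:
  k = 1: 17/37 = 0.4595
  k = 2: (17 + 11)/37 = 28/37 = 0.7568
  k = 3: (17 + 11 + 9)/37 = 37/37 = 1

Summary (fraction, with percent):

explained: PC1 0.4595 (45.95%), PC2 0.2973 (29.73%), PC3 0.2432 (24.32%);  cumulative: 0.4595, 0.7568, 1


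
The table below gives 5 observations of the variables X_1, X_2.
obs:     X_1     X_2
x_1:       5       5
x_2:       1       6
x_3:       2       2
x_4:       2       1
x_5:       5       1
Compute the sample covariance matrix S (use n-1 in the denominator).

Step 1 — column means:
  mean(X_1) = (5 + 1 + 2 + 2 + 5) / 5 = 15/5 = 3
  mean(X_2) = (5 + 6 + 2 + 1 + 1) / 5 = 15/5 = 3

Step 2 — sample covariance S[i,j] = (1/(n-1)) · Σ_k (x_{k,i} - mean_i) · (x_{k,j} - mean_j), with n-1 = 4.
  S[X_1,X_1] = ((2)·(2) + (-2)·(-2) + (-1)·(-1) + (-1)·(-1) + (2)·(2)) / 4 = 14/4 = 3.5
  S[X_1,X_2] = ((2)·(2) + (-2)·(3) + (-1)·(-1) + (-1)·(-2) + (2)·(-2)) / 4 = -3/4 = -0.75
  S[X_2,X_2] = ((2)·(2) + (3)·(3) + (-1)·(-1) + (-2)·(-2) + (-2)·(-2)) / 4 = 22/4 = 5.5

S is symmetric (S[j,i] = S[i,j]). Assembling:

S = [[3.5, -0.75],
 [-0.75, 5.5]]


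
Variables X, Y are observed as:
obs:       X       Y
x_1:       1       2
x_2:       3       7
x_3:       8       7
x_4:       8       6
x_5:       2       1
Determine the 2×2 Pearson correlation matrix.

Step 1 — column means:
  mean(X) = (1 + 3 + 8 + 8 + 2) / 5 = 22/5 = 4.4
  mean(Y) = (2 + 7 + 7 + 6 + 1) / 5 = 23/5 = 4.6

Step 2 — sample variances and covariances s[i,j] = (1/(n-1)) · Σ_k (x_{k,i} - mean_i) · (x_{k,j} - mean_j), with n-1 = 4:
  s[X,X] = ((-3.4)·(-3.4) + (-1.4)·(-1.4) + (3.6)·(3.6) + (3.6)·(3.6) + (-2.4)·(-2.4)) / 4 = 45.2/4 = 11.3
  s[X,Y] = ((-3.4)·(-2.6) + (-1.4)·(2.4) + (3.6)·(2.4) + (3.6)·(1.4) + (-2.4)·(-3.6)) / 4 = 27.8/4 = 6.95
  s[Y,Y] = ((-2.6)·(-2.6) + (2.4)·(2.4) + (2.4)·(2.4) + (1.4)·(1.4) + (-3.6)·(-3.6)) / 4 = 33.2/4 = 8.3
  Sample standard deviations s_i = √(s[i,i]):
  s(X) = √(11.3) = 3.3615
  s(Y) = √(8.3) = 2.881

Step 3 — r_{ij} = s_{ij} / (s_i · s_j):
  r[X,X] = 1 (diagonal).
  r[X,Y] = 6.95 / (3.3615 · 2.881) = 6.95 / 9.6845 = 0.7176
  r[Y,Y] = 1 (diagonal).

R is symmetric with unit diagonal. Assembling:

R = [[1, 0.7176],
 [0.7176, 1]]


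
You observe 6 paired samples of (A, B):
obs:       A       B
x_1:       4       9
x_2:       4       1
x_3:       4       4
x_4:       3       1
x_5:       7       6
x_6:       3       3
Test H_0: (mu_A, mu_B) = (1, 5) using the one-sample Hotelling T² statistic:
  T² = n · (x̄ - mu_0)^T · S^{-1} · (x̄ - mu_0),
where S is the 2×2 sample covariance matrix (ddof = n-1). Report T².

Step 1 — sample mean vector:
  mean(A) = (4 + 4 + 4 + 3 + 7 + 3) / 6 = 25/6 = 4.1667
  mean(B) = (9 + 1 + 4 + 1 + 6 + 3) / 6 = 24/6 = 4
  x̄ = (4.1667, 4),  deviation x̄ - mu_0 = (4.1667, 4) - (1, 5) = (3.1667, -1).

Step 2 — sample covariance matrix, S[i,j] = (1/(n-1)) · Σ_k (x_{k,i} - mean_i) · (x_{k,j} - mean_j), divisor n-1 = 5:
  S[A,A] = ((-0.1667)·(-0.1667) + (-0.1667)·(-0.1667) + (-0.1667)·(-0.1667) + (-1.1667)·(-1.1667) + (2.8333)·(2.8333) + (-1.1667)·(-1.1667)) / 5 = 10.8333/5 = 2.1667
  S[A,B] = ((-0.1667)·(5) + (-0.1667)·(-3) + (-0.1667)·(0) + (-1.1667)·(-3) + (2.8333)·(2) + (-1.1667)·(-1)) / 5 = 10/5 = 2
  S[B,B] = ((5)·(5) + (-3)·(-3) + (0)·(0) + (-3)·(-3) + (2)·(2) + (-1)·(-1)) / 5 = 48/5 = 9.6
  S = [[2.1667, 2],
 [2, 9.6]].

Step 3 — invert S. det(S) = 2.1667·9.6 - (2)² = 16.8.
  S^{-1} = (1/det) · [[d, -b], [-b, a]] = [[0.5714, -0.119],
 [-0.119, 0.129]].

Step 4 — quadratic form (x̄ - mu_0)^T · S^{-1} · (x̄ - mu_0):
  S^{-1} · (x̄ - mu_0) = (1.9286, -0.506),
  (x̄ - mu_0)^T · [...] = (3.1667)·(1.9286) + (-1)·(-0.506) = 6.6131.

Step 5 — scale by n: T² = 6 · 6.6131 = 39.6786.

T² ≈ 39.6786


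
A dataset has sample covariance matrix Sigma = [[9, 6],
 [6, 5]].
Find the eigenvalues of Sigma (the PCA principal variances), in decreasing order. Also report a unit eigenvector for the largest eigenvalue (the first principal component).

Step 1 — characteristic polynomial of 2×2 Sigma:
  det(Sigma - λI) = λ² - trace · λ + det = 0.
  trace = 9 + 5 = 14, det = 9·5 - (6)² = 9.
Step 2 — discriminant:
  Δ = trace² - 4·det = 196 - 36 = 160.
Step 3 — eigenvalues:
  λ = (trace ± √Δ)/2 = (14 ± 12.6491)/2,
  λ_1 = 13.3246,  λ_2 = 0.6754.

Step 4 — unit eigenvector for λ_1: solve (Sigma - λ_1 I)v = 0. First row:
  (9 - 13.3246)·v_x + (6)·v_y = 0, i.e. (-4.3246)·v_x + (6)·v_y = 0,
  so v ∝ (b, λ_1 - a) = (6, 4.3246) = u.
  ||u|| = √((6)² + (4.3246)²) = √(54.7018) ≈ 7.3961,
  v_1 = u/||u|| ≈ (0.8112, 0.5847) (||v_1|| = 1).

λ_1 = 13.3246,  λ_2 = 0.6754;  v_1 ≈ (0.8112, 0.5847)


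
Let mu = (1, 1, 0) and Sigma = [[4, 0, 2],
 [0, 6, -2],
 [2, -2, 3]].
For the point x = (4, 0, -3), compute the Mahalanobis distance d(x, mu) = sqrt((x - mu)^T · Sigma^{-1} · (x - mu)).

Step 1 — centre the observation: (x - mu) = (3, -1, -3).

Step 2 — invert Sigma (cofactor / det for 3×3, or solve directly):
  Sigma^{-1} = [[0.4375, -0.125, -0.375],
 [-0.125, 0.25, 0.25],
 [-0.375, 0.25, 0.75]].

Step 3 — form the quadratic (x - mu)^T · Sigma^{-1} · (x - mu):
  Sigma^{-1} · (x - mu) = (2.5625, -1.375, -3.625).
  (x - mu)^T · [Sigma^{-1} · (x - mu)] = (3)·(2.5625) + (-1)·(-1.375) + (-3)·(-3.625) = 19.9375.

Step 4 — take square root: d = √(19.9375) ≈ 4.4651.

d(x, mu) = √(19.9375) ≈ 4.4651
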